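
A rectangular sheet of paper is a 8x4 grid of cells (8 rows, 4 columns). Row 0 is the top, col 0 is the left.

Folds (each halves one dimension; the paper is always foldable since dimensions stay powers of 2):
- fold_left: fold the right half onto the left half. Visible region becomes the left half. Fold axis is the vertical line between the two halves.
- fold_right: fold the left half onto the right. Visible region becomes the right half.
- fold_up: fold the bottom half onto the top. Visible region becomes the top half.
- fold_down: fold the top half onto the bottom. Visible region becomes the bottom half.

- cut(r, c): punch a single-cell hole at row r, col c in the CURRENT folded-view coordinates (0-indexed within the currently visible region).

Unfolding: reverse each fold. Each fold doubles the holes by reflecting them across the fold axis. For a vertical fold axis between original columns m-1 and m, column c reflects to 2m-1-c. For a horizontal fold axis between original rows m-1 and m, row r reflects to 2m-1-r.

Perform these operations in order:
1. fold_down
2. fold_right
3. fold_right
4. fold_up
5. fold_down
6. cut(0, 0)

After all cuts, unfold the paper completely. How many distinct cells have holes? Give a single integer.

Op 1 fold_down: fold axis h@4; visible region now rows[4,8) x cols[0,4) = 4x4
Op 2 fold_right: fold axis v@2; visible region now rows[4,8) x cols[2,4) = 4x2
Op 3 fold_right: fold axis v@3; visible region now rows[4,8) x cols[3,4) = 4x1
Op 4 fold_up: fold axis h@6; visible region now rows[4,6) x cols[3,4) = 2x1
Op 5 fold_down: fold axis h@5; visible region now rows[5,6) x cols[3,4) = 1x1
Op 6 cut(0, 0): punch at orig (5,3); cuts so far [(5, 3)]; region rows[5,6) x cols[3,4) = 1x1
Unfold 1 (reflect across h@5): 2 holes -> [(4, 3), (5, 3)]
Unfold 2 (reflect across h@6): 4 holes -> [(4, 3), (5, 3), (6, 3), (7, 3)]
Unfold 3 (reflect across v@3): 8 holes -> [(4, 2), (4, 3), (5, 2), (5, 3), (6, 2), (6, 3), (7, 2), (7, 3)]
Unfold 4 (reflect across v@2): 16 holes -> [(4, 0), (4, 1), (4, 2), (4, 3), (5, 0), (5, 1), (5, 2), (5, 3), (6, 0), (6, 1), (6, 2), (6, 3), (7, 0), (7, 1), (7, 2), (7, 3)]
Unfold 5 (reflect across h@4): 32 holes -> [(0, 0), (0, 1), (0, 2), (0, 3), (1, 0), (1, 1), (1, 2), (1, 3), (2, 0), (2, 1), (2, 2), (2, 3), (3, 0), (3, 1), (3, 2), (3, 3), (4, 0), (4, 1), (4, 2), (4, 3), (5, 0), (5, 1), (5, 2), (5, 3), (6, 0), (6, 1), (6, 2), (6, 3), (7, 0), (7, 1), (7, 2), (7, 3)]

Answer: 32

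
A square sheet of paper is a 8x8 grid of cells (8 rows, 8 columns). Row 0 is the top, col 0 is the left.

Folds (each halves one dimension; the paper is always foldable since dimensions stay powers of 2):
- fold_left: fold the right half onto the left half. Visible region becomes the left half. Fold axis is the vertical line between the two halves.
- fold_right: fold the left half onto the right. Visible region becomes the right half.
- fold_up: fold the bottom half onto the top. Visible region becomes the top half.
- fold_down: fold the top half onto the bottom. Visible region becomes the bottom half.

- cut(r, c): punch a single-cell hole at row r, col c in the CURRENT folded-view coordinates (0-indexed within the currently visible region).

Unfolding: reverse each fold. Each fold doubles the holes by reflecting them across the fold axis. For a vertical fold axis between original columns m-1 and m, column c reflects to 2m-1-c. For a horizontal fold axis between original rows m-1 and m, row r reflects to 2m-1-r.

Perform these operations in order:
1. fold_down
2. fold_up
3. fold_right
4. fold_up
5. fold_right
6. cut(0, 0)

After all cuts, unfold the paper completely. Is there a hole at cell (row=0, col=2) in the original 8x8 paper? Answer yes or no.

Answer: yes

Derivation:
Op 1 fold_down: fold axis h@4; visible region now rows[4,8) x cols[0,8) = 4x8
Op 2 fold_up: fold axis h@6; visible region now rows[4,6) x cols[0,8) = 2x8
Op 3 fold_right: fold axis v@4; visible region now rows[4,6) x cols[4,8) = 2x4
Op 4 fold_up: fold axis h@5; visible region now rows[4,5) x cols[4,8) = 1x4
Op 5 fold_right: fold axis v@6; visible region now rows[4,5) x cols[6,8) = 1x2
Op 6 cut(0, 0): punch at orig (4,6); cuts so far [(4, 6)]; region rows[4,5) x cols[6,8) = 1x2
Unfold 1 (reflect across v@6): 2 holes -> [(4, 5), (4, 6)]
Unfold 2 (reflect across h@5): 4 holes -> [(4, 5), (4, 6), (5, 5), (5, 6)]
Unfold 3 (reflect across v@4): 8 holes -> [(4, 1), (4, 2), (4, 5), (4, 6), (5, 1), (5, 2), (5, 5), (5, 6)]
Unfold 4 (reflect across h@6): 16 holes -> [(4, 1), (4, 2), (4, 5), (4, 6), (5, 1), (5, 2), (5, 5), (5, 6), (6, 1), (6, 2), (6, 5), (6, 6), (7, 1), (7, 2), (7, 5), (7, 6)]
Unfold 5 (reflect across h@4): 32 holes -> [(0, 1), (0, 2), (0, 5), (0, 6), (1, 1), (1, 2), (1, 5), (1, 6), (2, 1), (2, 2), (2, 5), (2, 6), (3, 1), (3, 2), (3, 5), (3, 6), (4, 1), (4, 2), (4, 5), (4, 6), (5, 1), (5, 2), (5, 5), (5, 6), (6, 1), (6, 2), (6, 5), (6, 6), (7, 1), (7, 2), (7, 5), (7, 6)]
Holes: [(0, 1), (0, 2), (0, 5), (0, 6), (1, 1), (1, 2), (1, 5), (1, 6), (2, 1), (2, 2), (2, 5), (2, 6), (3, 1), (3, 2), (3, 5), (3, 6), (4, 1), (4, 2), (4, 5), (4, 6), (5, 1), (5, 2), (5, 5), (5, 6), (6, 1), (6, 2), (6, 5), (6, 6), (7, 1), (7, 2), (7, 5), (7, 6)]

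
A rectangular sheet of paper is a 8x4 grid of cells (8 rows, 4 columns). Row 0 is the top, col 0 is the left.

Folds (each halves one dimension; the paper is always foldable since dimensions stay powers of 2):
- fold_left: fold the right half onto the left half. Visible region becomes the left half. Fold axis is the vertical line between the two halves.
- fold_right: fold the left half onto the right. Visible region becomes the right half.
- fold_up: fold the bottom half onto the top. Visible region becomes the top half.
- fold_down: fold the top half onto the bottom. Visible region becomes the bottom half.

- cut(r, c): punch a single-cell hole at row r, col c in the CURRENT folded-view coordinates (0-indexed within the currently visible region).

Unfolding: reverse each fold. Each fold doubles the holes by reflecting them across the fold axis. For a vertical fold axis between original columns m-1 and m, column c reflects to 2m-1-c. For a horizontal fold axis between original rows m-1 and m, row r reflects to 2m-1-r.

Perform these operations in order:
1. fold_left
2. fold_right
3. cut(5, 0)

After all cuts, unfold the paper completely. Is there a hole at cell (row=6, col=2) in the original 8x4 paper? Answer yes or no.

Answer: no

Derivation:
Op 1 fold_left: fold axis v@2; visible region now rows[0,8) x cols[0,2) = 8x2
Op 2 fold_right: fold axis v@1; visible region now rows[0,8) x cols[1,2) = 8x1
Op 3 cut(5, 0): punch at orig (5,1); cuts so far [(5, 1)]; region rows[0,8) x cols[1,2) = 8x1
Unfold 1 (reflect across v@1): 2 holes -> [(5, 0), (5, 1)]
Unfold 2 (reflect across v@2): 4 holes -> [(5, 0), (5, 1), (5, 2), (5, 3)]
Holes: [(5, 0), (5, 1), (5, 2), (5, 3)]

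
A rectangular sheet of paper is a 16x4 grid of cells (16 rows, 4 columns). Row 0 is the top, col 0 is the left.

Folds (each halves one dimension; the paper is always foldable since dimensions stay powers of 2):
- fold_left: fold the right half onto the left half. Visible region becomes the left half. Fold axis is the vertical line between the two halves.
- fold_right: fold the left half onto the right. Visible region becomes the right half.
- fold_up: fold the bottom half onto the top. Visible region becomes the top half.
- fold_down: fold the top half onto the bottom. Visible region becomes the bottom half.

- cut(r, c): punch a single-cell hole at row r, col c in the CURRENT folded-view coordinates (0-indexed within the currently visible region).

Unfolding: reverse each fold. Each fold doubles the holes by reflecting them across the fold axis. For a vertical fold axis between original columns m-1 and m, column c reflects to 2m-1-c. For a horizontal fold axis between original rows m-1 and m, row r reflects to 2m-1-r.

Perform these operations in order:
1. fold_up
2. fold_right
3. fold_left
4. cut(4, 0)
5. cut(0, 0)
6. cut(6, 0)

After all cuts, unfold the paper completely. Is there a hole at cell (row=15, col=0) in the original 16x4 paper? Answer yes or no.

Op 1 fold_up: fold axis h@8; visible region now rows[0,8) x cols[0,4) = 8x4
Op 2 fold_right: fold axis v@2; visible region now rows[0,8) x cols[2,4) = 8x2
Op 3 fold_left: fold axis v@3; visible region now rows[0,8) x cols[2,3) = 8x1
Op 4 cut(4, 0): punch at orig (4,2); cuts so far [(4, 2)]; region rows[0,8) x cols[2,3) = 8x1
Op 5 cut(0, 0): punch at orig (0,2); cuts so far [(0, 2), (4, 2)]; region rows[0,8) x cols[2,3) = 8x1
Op 6 cut(6, 0): punch at orig (6,2); cuts so far [(0, 2), (4, 2), (6, 2)]; region rows[0,8) x cols[2,3) = 8x1
Unfold 1 (reflect across v@3): 6 holes -> [(0, 2), (0, 3), (4, 2), (4, 3), (6, 2), (6, 3)]
Unfold 2 (reflect across v@2): 12 holes -> [(0, 0), (0, 1), (0, 2), (0, 3), (4, 0), (4, 1), (4, 2), (4, 3), (6, 0), (6, 1), (6, 2), (6, 3)]
Unfold 3 (reflect across h@8): 24 holes -> [(0, 0), (0, 1), (0, 2), (0, 3), (4, 0), (4, 1), (4, 2), (4, 3), (6, 0), (6, 1), (6, 2), (6, 3), (9, 0), (9, 1), (9, 2), (9, 3), (11, 0), (11, 1), (11, 2), (11, 3), (15, 0), (15, 1), (15, 2), (15, 3)]
Holes: [(0, 0), (0, 1), (0, 2), (0, 3), (4, 0), (4, 1), (4, 2), (4, 3), (6, 0), (6, 1), (6, 2), (6, 3), (9, 0), (9, 1), (9, 2), (9, 3), (11, 0), (11, 1), (11, 2), (11, 3), (15, 0), (15, 1), (15, 2), (15, 3)]

Answer: yes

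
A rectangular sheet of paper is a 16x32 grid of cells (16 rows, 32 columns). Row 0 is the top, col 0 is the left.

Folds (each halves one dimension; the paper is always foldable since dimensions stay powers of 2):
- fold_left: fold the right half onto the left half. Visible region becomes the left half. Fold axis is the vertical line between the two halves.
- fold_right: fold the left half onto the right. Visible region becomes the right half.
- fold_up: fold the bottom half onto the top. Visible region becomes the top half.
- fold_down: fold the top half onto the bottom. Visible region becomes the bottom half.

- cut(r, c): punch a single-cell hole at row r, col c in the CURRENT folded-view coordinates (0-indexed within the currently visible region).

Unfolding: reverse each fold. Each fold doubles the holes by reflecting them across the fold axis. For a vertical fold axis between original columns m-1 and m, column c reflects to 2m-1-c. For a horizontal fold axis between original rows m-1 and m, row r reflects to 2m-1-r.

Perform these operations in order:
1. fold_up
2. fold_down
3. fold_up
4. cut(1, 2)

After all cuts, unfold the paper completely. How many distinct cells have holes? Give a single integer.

Op 1 fold_up: fold axis h@8; visible region now rows[0,8) x cols[0,32) = 8x32
Op 2 fold_down: fold axis h@4; visible region now rows[4,8) x cols[0,32) = 4x32
Op 3 fold_up: fold axis h@6; visible region now rows[4,6) x cols[0,32) = 2x32
Op 4 cut(1, 2): punch at orig (5,2); cuts so far [(5, 2)]; region rows[4,6) x cols[0,32) = 2x32
Unfold 1 (reflect across h@6): 2 holes -> [(5, 2), (6, 2)]
Unfold 2 (reflect across h@4): 4 holes -> [(1, 2), (2, 2), (5, 2), (6, 2)]
Unfold 3 (reflect across h@8): 8 holes -> [(1, 2), (2, 2), (5, 2), (6, 2), (9, 2), (10, 2), (13, 2), (14, 2)]

Answer: 8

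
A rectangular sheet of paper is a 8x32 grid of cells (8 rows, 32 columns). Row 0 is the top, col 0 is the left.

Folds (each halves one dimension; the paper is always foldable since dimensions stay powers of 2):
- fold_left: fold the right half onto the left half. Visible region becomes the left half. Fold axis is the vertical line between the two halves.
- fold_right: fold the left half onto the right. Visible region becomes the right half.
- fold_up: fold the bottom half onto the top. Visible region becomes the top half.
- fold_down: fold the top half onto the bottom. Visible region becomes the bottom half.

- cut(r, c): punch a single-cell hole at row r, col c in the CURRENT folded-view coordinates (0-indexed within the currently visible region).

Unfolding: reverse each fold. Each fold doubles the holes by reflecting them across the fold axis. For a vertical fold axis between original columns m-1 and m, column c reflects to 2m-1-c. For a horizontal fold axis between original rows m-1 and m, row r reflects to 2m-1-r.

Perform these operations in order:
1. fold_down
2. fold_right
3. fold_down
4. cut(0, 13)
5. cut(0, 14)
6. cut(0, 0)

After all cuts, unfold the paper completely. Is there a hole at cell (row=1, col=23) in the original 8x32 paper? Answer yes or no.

Answer: no

Derivation:
Op 1 fold_down: fold axis h@4; visible region now rows[4,8) x cols[0,32) = 4x32
Op 2 fold_right: fold axis v@16; visible region now rows[4,8) x cols[16,32) = 4x16
Op 3 fold_down: fold axis h@6; visible region now rows[6,8) x cols[16,32) = 2x16
Op 4 cut(0, 13): punch at orig (6,29); cuts so far [(6, 29)]; region rows[6,8) x cols[16,32) = 2x16
Op 5 cut(0, 14): punch at orig (6,30); cuts so far [(6, 29), (6, 30)]; region rows[6,8) x cols[16,32) = 2x16
Op 6 cut(0, 0): punch at orig (6,16); cuts so far [(6, 16), (6, 29), (6, 30)]; region rows[6,8) x cols[16,32) = 2x16
Unfold 1 (reflect across h@6): 6 holes -> [(5, 16), (5, 29), (5, 30), (6, 16), (6, 29), (6, 30)]
Unfold 2 (reflect across v@16): 12 holes -> [(5, 1), (5, 2), (5, 15), (5, 16), (5, 29), (5, 30), (6, 1), (6, 2), (6, 15), (6, 16), (6, 29), (6, 30)]
Unfold 3 (reflect across h@4): 24 holes -> [(1, 1), (1, 2), (1, 15), (1, 16), (1, 29), (1, 30), (2, 1), (2, 2), (2, 15), (2, 16), (2, 29), (2, 30), (5, 1), (5, 2), (5, 15), (5, 16), (5, 29), (5, 30), (6, 1), (6, 2), (6, 15), (6, 16), (6, 29), (6, 30)]
Holes: [(1, 1), (1, 2), (1, 15), (1, 16), (1, 29), (1, 30), (2, 1), (2, 2), (2, 15), (2, 16), (2, 29), (2, 30), (5, 1), (5, 2), (5, 15), (5, 16), (5, 29), (5, 30), (6, 1), (6, 2), (6, 15), (6, 16), (6, 29), (6, 30)]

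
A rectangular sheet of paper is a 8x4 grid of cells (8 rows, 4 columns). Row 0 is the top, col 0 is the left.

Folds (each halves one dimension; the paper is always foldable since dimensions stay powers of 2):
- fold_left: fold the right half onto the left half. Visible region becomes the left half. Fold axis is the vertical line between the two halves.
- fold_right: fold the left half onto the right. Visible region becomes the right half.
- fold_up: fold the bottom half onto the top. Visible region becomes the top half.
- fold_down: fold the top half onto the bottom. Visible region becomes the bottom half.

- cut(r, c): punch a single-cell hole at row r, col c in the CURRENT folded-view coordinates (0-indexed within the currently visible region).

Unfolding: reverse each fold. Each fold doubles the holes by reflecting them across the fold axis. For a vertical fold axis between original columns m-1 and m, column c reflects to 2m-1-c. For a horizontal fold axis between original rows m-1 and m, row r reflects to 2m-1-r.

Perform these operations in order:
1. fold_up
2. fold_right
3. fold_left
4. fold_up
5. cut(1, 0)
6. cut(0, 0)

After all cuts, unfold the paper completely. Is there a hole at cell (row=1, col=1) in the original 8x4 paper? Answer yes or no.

Answer: yes

Derivation:
Op 1 fold_up: fold axis h@4; visible region now rows[0,4) x cols[0,4) = 4x4
Op 2 fold_right: fold axis v@2; visible region now rows[0,4) x cols[2,4) = 4x2
Op 3 fold_left: fold axis v@3; visible region now rows[0,4) x cols[2,3) = 4x1
Op 4 fold_up: fold axis h@2; visible region now rows[0,2) x cols[2,3) = 2x1
Op 5 cut(1, 0): punch at orig (1,2); cuts so far [(1, 2)]; region rows[0,2) x cols[2,3) = 2x1
Op 6 cut(0, 0): punch at orig (0,2); cuts so far [(0, 2), (1, 2)]; region rows[0,2) x cols[2,3) = 2x1
Unfold 1 (reflect across h@2): 4 holes -> [(0, 2), (1, 2), (2, 2), (3, 2)]
Unfold 2 (reflect across v@3): 8 holes -> [(0, 2), (0, 3), (1, 2), (1, 3), (2, 2), (2, 3), (3, 2), (3, 3)]
Unfold 3 (reflect across v@2): 16 holes -> [(0, 0), (0, 1), (0, 2), (0, 3), (1, 0), (1, 1), (1, 2), (1, 3), (2, 0), (2, 1), (2, 2), (2, 3), (3, 0), (3, 1), (3, 2), (3, 3)]
Unfold 4 (reflect across h@4): 32 holes -> [(0, 0), (0, 1), (0, 2), (0, 3), (1, 0), (1, 1), (1, 2), (1, 3), (2, 0), (2, 1), (2, 2), (2, 3), (3, 0), (3, 1), (3, 2), (3, 3), (4, 0), (4, 1), (4, 2), (4, 3), (5, 0), (5, 1), (5, 2), (5, 3), (6, 0), (6, 1), (6, 2), (6, 3), (7, 0), (7, 1), (7, 2), (7, 3)]
Holes: [(0, 0), (0, 1), (0, 2), (0, 3), (1, 0), (1, 1), (1, 2), (1, 3), (2, 0), (2, 1), (2, 2), (2, 3), (3, 0), (3, 1), (3, 2), (3, 3), (4, 0), (4, 1), (4, 2), (4, 3), (5, 0), (5, 1), (5, 2), (5, 3), (6, 0), (6, 1), (6, 2), (6, 3), (7, 0), (7, 1), (7, 2), (7, 3)]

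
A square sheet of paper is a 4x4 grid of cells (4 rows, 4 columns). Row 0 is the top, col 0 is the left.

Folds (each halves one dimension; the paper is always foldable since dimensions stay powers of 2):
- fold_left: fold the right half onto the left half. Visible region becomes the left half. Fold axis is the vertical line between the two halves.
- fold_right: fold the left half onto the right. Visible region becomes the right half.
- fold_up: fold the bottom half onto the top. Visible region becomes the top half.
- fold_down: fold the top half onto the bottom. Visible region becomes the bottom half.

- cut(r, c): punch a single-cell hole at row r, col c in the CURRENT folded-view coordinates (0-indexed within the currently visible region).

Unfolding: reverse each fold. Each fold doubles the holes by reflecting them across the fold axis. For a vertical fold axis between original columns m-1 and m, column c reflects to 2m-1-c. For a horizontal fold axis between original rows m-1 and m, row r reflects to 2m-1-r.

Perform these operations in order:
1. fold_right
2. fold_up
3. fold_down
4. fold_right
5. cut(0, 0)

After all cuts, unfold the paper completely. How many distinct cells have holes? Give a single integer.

Op 1 fold_right: fold axis v@2; visible region now rows[0,4) x cols[2,4) = 4x2
Op 2 fold_up: fold axis h@2; visible region now rows[0,2) x cols[2,4) = 2x2
Op 3 fold_down: fold axis h@1; visible region now rows[1,2) x cols[2,4) = 1x2
Op 4 fold_right: fold axis v@3; visible region now rows[1,2) x cols[3,4) = 1x1
Op 5 cut(0, 0): punch at orig (1,3); cuts so far [(1, 3)]; region rows[1,2) x cols[3,4) = 1x1
Unfold 1 (reflect across v@3): 2 holes -> [(1, 2), (1, 3)]
Unfold 2 (reflect across h@1): 4 holes -> [(0, 2), (0, 3), (1, 2), (1, 3)]
Unfold 3 (reflect across h@2): 8 holes -> [(0, 2), (0, 3), (1, 2), (1, 3), (2, 2), (2, 3), (3, 2), (3, 3)]
Unfold 4 (reflect across v@2): 16 holes -> [(0, 0), (0, 1), (0, 2), (0, 3), (1, 0), (1, 1), (1, 2), (1, 3), (2, 0), (2, 1), (2, 2), (2, 3), (3, 0), (3, 1), (3, 2), (3, 3)]

Answer: 16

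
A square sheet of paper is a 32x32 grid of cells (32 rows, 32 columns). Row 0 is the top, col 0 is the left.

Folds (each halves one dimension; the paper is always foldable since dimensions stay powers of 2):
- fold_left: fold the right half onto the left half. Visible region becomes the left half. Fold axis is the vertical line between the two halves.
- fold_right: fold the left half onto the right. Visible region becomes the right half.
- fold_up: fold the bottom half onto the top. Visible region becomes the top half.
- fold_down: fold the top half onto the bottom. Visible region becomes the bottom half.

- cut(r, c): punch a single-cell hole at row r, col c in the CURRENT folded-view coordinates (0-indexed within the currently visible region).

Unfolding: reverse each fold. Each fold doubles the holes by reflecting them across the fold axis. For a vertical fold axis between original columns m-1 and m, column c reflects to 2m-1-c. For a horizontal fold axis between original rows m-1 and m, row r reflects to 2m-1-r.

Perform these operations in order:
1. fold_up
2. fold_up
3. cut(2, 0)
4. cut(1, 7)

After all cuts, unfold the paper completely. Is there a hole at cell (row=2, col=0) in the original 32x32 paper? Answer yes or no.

Op 1 fold_up: fold axis h@16; visible region now rows[0,16) x cols[0,32) = 16x32
Op 2 fold_up: fold axis h@8; visible region now rows[0,8) x cols[0,32) = 8x32
Op 3 cut(2, 0): punch at orig (2,0); cuts so far [(2, 0)]; region rows[0,8) x cols[0,32) = 8x32
Op 4 cut(1, 7): punch at orig (1,7); cuts so far [(1, 7), (2, 0)]; region rows[0,8) x cols[0,32) = 8x32
Unfold 1 (reflect across h@8): 4 holes -> [(1, 7), (2, 0), (13, 0), (14, 7)]
Unfold 2 (reflect across h@16): 8 holes -> [(1, 7), (2, 0), (13, 0), (14, 7), (17, 7), (18, 0), (29, 0), (30, 7)]
Holes: [(1, 7), (2, 0), (13, 0), (14, 7), (17, 7), (18, 0), (29, 0), (30, 7)]

Answer: yes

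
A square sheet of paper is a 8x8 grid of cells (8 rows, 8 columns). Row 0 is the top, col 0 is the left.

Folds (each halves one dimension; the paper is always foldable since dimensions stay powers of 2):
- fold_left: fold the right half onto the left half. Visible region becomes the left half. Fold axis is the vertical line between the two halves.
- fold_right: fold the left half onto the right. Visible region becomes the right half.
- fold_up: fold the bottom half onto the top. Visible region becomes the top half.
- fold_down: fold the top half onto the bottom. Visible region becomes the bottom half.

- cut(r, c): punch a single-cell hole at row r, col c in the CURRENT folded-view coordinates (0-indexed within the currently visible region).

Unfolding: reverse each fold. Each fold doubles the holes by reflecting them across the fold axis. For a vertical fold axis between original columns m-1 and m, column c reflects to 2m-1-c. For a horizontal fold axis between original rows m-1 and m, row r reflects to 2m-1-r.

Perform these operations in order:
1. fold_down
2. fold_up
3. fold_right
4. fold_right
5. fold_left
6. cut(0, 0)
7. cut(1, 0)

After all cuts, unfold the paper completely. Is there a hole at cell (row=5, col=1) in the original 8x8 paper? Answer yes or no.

Answer: yes

Derivation:
Op 1 fold_down: fold axis h@4; visible region now rows[4,8) x cols[0,8) = 4x8
Op 2 fold_up: fold axis h@6; visible region now rows[4,6) x cols[0,8) = 2x8
Op 3 fold_right: fold axis v@4; visible region now rows[4,6) x cols[4,8) = 2x4
Op 4 fold_right: fold axis v@6; visible region now rows[4,6) x cols[6,8) = 2x2
Op 5 fold_left: fold axis v@7; visible region now rows[4,6) x cols[6,7) = 2x1
Op 6 cut(0, 0): punch at orig (4,6); cuts so far [(4, 6)]; region rows[4,6) x cols[6,7) = 2x1
Op 7 cut(1, 0): punch at orig (5,6); cuts so far [(4, 6), (5, 6)]; region rows[4,6) x cols[6,7) = 2x1
Unfold 1 (reflect across v@7): 4 holes -> [(4, 6), (4, 7), (5, 6), (5, 7)]
Unfold 2 (reflect across v@6): 8 holes -> [(4, 4), (4, 5), (4, 6), (4, 7), (5, 4), (5, 5), (5, 6), (5, 7)]
Unfold 3 (reflect across v@4): 16 holes -> [(4, 0), (4, 1), (4, 2), (4, 3), (4, 4), (4, 5), (4, 6), (4, 7), (5, 0), (5, 1), (5, 2), (5, 3), (5, 4), (5, 5), (5, 6), (5, 7)]
Unfold 4 (reflect across h@6): 32 holes -> [(4, 0), (4, 1), (4, 2), (4, 3), (4, 4), (4, 5), (4, 6), (4, 7), (5, 0), (5, 1), (5, 2), (5, 3), (5, 4), (5, 5), (5, 6), (5, 7), (6, 0), (6, 1), (6, 2), (6, 3), (6, 4), (6, 5), (6, 6), (6, 7), (7, 0), (7, 1), (7, 2), (7, 3), (7, 4), (7, 5), (7, 6), (7, 7)]
Unfold 5 (reflect across h@4): 64 holes -> [(0, 0), (0, 1), (0, 2), (0, 3), (0, 4), (0, 5), (0, 6), (0, 7), (1, 0), (1, 1), (1, 2), (1, 3), (1, 4), (1, 5), (1, 6), (1, 7), (2, 0), (2, 1), (2, 2), (2, 3), (2, 4), (2, 5), (2, 6), (2, 7), (3, 0), (3, 1), (3, 2), (3, 3), (3, 4), (3, 5), (3, 6), (3, 7), (4, 0), (4, 1), (4, 2), (4, 3), (4, 4), (4, 5), (4, 6), (4, 7), (5, 0), (5, 1), (5, 2), (5, 3), (5, 4), (5, 5), (5, 6), (5, 7), (6, 0), (6, 1), (6, 2), (6, 3), (6, 4), (6, 5), (6, 6), (6, 7), (7, 0), (7, 1), (7, 2), (7, 3), (7, 4), (7, 5), (7, 6), (7, 7)]
Holes: [(0, 0), (0, 1), (0, 2), (0, 3), (0, 4), (0, 5), (0, 6), (0, 7), (1, 0), (1, 1), (1, 2), (1, 3), (1, 4), (1, 5), (1, 6), (1, 7), (2, 0), (2, 1), (2, 2), (2, 3), (2, 4), (2, 5), (2, 6), (2, 7), (3, 0), (3, 1), (3, 2), (3, 3), (3, 4), (3, 5), (3, 6), (3, 7), (4, 0), (4, 1), (4, 2), (4, 3), (4, 4), (4, 5), (4, 6), (4, 7), (5, 0), (5, 1), (5, 2), (5, 3), (5, 4), (5, 5), (5, 6), (5, 7), (6, 0), (6, 1), (6, 2), (6, 3), (6, 4), (6, 5), (6, 6), (6, 7), (7, 0), (7, 1), (7, 2), (7, 3), (7, 4), (7, 5), (7, 6), (7, 7)]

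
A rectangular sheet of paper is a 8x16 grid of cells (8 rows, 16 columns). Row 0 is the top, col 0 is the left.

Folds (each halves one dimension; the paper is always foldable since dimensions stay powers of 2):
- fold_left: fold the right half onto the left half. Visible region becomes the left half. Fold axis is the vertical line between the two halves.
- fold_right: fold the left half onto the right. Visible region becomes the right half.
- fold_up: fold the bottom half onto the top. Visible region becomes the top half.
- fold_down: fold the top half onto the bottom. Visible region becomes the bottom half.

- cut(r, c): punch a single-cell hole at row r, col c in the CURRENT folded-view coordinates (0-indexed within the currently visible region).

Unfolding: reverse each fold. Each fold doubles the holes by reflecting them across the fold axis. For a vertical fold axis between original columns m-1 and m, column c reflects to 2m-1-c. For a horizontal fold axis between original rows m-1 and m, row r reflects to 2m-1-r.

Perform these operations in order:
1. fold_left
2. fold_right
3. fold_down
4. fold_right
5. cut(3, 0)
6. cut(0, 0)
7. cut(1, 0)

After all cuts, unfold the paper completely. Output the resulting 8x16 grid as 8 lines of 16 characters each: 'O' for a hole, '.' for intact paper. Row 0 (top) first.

Op 1 fold_left: fold axis v@8; visible region now rows[0,8) x cols[0,8) = 8x8
Op 2 fold_right: fold axis v@4; visible region now rows[0,8) x cols[4,8) = 8x4
Op 3 fold_down: fold axis h@4; visible region now rows[4,8) x cols[4,8) = 4x4
Op 4 fold_right: fold axis v@6; visible region now rows[4,8) x cols[6,8) = 4x2
Op 5 cut(3, 0): punch at orig (7,6); cuts so far [(7, 6)]; region rows[4,8) x cols[6,8) = 4x2
Op 6 cut(0, 0): punch at orig (4,6); cuts so far [(4, 6), (7, 6)]; region rows[4,8) x cols[6,8) = 4x2
Op 7 cut(1, 0): punch at orig (5,6); cuts so far [(4, 6), (5, 6), (7, 6)]; region rows[4,8) x cols[6,8) = 4x2
Unfold 1 (reflect across v@6): 6 holes -> [(4, 5), (4, 6), (5, 5), (5, 6), (7, 5), (7, 6)]
Unfold 2 (reflect across h@4): 12 holes -> [(0, 5), (0, 6), (2, 5), (2, 6), (3, 5), (3, 6), (4, 5), (4, 6), (5, 5), (5, 6), (7, 5), (7, 6)]
Unfold 3 (reflect across v@4): 24 holes -> [(0, 1), (0, 2), (0, 5), (0, 6), (2, 1), (2, 2), (2, 5), (2, 6), (3, 1), (3, 2), (3, 5), (3, 6), (4, 1), (4, 2), (4, 5), (4, 6), (5, 1), (5, 2), (5, 5), (5, 6), (7, 1), (7, 2), (7, 5), (7, 6)]
Unfold 4 (reflect across v@8): 48 holes -> [(0, 1), (0, 2), (0, 5), (0, 6), (0, 9), (0, 10), (0, 13), (0, 14), (2, 1), (2, 2), (2, 5), (2, 6), (2, 9), (2, 10), (2, 13), (2, 14), (3, 1), (3, 2), (3, 5), (3, 6), (3, 9), (3, 10), (3, 13), (3, 14), (4, 1), (4, 2), (4, 5), (4, 6), (4, 9), (4, 10), (4, 13), (4, 14), (5, 1), (5, 2), (5, 5), (5, 6), (5, 9), (5, 10), (5, 13), (5, 14), (7, 1), (7, 2), (7, 5), (7, 6), (7, 9), (7, 10), (7, 13), (7, 14)]

Answer: .OO..OO..OO..OO.
................
.OO..OO..OO..OO.
.OO..OO..OO..OO.
.OO..OO..OO..OO.
.OO..OO..OO..OO.
................
.OO..OO..OO..OO.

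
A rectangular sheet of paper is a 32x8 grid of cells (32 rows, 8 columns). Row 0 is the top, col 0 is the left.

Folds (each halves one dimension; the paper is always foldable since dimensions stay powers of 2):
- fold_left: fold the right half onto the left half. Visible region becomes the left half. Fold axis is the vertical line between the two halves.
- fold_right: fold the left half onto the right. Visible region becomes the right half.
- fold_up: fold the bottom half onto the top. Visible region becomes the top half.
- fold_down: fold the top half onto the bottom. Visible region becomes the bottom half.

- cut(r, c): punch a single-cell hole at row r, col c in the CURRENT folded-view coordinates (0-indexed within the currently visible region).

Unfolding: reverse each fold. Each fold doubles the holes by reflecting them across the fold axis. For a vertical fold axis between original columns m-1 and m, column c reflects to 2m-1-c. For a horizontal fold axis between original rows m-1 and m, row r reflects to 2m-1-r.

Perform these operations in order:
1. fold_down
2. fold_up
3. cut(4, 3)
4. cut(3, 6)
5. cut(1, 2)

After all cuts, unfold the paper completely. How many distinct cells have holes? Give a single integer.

Answer: 12

Derivation:
Op 1 fold_down: fold axis h@16; visible region now rows[16,32) x cols[0,8) = 16x8
Op 2 fold_up: fold axis h@24; visible region now rows[16,24) x cols[0,8) = 8x8
Op 3 cut(4, 3): punch at orig (20,3); cuts so far [(20, 3)]; region rows[16,24) x cols[0,8) = 8x8
Op 4 cut(3, 6): punch at orig (19,6); cuts so far [(19, 6), (20, 3)]; region rows[16,24) x cols[0,8) = 8x8
Op 5 cut(1, 2): punch at orig (17,2); cuts so far [(17, 2), (19, 6), (20, 3)]; region rows[16,24) x cols[0,8) = 8x8
Unfold 1 (reflect across h@24): 6 holes -> [(17, 2), (19, 6), (20, 3), (27, 3), (28, 6), (30, 2)]
Unfold 2 (reflect across h@16): 12 holes -> [(1, 2), (3, 6), (4, 3), (11, 3), (12, 6), (14, 2), (17, 2), (19, 6), (20, 3), (27, 3), (28, 6), (30, 2)]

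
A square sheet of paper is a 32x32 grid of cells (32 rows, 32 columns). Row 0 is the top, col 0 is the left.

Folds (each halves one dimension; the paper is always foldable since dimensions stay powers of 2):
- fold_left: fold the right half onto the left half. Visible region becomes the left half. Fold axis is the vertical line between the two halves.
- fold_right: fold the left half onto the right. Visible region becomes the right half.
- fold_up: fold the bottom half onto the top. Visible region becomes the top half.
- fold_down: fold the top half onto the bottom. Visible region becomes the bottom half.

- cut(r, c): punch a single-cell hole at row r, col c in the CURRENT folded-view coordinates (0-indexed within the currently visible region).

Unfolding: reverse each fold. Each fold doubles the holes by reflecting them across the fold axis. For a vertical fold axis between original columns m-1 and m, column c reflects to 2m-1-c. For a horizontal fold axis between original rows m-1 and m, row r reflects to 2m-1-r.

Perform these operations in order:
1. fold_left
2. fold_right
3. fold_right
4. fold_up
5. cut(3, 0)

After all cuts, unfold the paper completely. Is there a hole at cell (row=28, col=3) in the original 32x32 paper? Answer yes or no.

Answer: yes

Derivation:
Op 1 fold_left: fold axis v@16; visible region now rows[0,32) x cols[0,16) = 32x16
Op 2 fold_right: fold axis v@8; visible region now rows[0,32) x cols[8,16) = 32x8
Op 3 fold_right: fold axis v@12; visible region now rows[0,32) x cols[12,16) = 32x4
Op 4 fold_up: fold axis h@16; visible region now rows[0,16) x cols[12,16) = 16x4
Op 5 cut(3, 0): punch at orig (3,12); cuts so far [(3, 12)]; region rows[0,16) x cols[12,16) = 16x4
Unfold 1 (reflect across h@16): 2 holes -> [(3, 12), (28, 12)]
Unfold 2 (reflect across v@12): 4 holes -> [(3, 11), (3, 12), (28, 11), (28, 12)]
Unfold 3 (reflect across v@8): 8 holes -> [(3, 3), (3, 4), (3, 11), (3, 12), (28, 3), (28, 4), (28, 11), (28, 12)]
Unfold 4 (reflect across v@16): 16 holes -> [(3, 3), (3, 4), (3, 11), (3, 12), (3, 19), (3, 20), (3, 27), (3, 28), (28, 3), (28, 4), (28, 11), (28, 12), (28, 19), (28, 20), (28, 27), (28, 28)]
Holes: [(3, 3), (3, 4), (3, 11), (3, 12), (3, 19), (3, 20), (3, 27), (3, 28), (28, 3), (28, 4), (28, 11), (28, 12), (28, 19), (28, 20), (28, 27), (28, 28)]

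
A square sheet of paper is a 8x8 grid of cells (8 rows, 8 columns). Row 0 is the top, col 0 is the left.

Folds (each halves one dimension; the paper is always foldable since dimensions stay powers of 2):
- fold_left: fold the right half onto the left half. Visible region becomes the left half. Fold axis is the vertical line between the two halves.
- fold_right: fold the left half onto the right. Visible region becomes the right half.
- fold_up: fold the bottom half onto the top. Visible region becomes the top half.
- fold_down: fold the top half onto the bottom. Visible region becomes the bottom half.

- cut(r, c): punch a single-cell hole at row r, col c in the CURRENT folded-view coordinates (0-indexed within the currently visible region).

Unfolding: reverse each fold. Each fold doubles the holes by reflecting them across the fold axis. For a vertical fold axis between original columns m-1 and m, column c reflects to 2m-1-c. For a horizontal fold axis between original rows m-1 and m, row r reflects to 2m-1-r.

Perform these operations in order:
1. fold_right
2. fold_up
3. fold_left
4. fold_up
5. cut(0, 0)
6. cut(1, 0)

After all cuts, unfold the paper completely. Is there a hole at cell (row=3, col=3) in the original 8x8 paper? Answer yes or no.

Answer: yes

Derivation:
Op 1 fold_right: fold axis v@4; visible region now rows[0,8) x cols[4,8) = 8x4
Op 2 fold_up: fold axis h@4; visible region now rows[0,4) x cols[4,8) = 4x4
Op 3 fold_left: fold axis v@6; visible region now rows[0,4) x cols[4,6) = 4x2
Op 4 fold_up: fold axis h@2; visible region now rows[0,2) x cols[4,6) = 2x2
Op 5 cut(0, 0): punch at orig (0,4); cuts so far [(0, 4)]; region rows[0,2) x cols[4,6) = 2x2
Op 6 cut(1, 0): punch at orig (1,4); cuts so far [(0, 4), (1, 4)]; region rows[0,2) x cols[4,6) = 2x2
Unfold 1 (reflect across h@2): 4 holes -> [(0, 4), (1, 4), (2, 4), (3, 4)]
Unfold 2 (reflect across v@6): 8 holes -> [(0, 4), (0, 7), (1, 4), (1, 7), (2, 4), (2, 7), (3, 4), (3, 7)]
Unfold 3 (reflect across h@4): 16 holes -> [(0, 4), (0, 7), (1, 4), (1, 7), (2, 4), (2, 7), (3, 4), (3, 7), (4, 4), (4, 7), (5, 4), (5, 7), (6, 4), (6, 7), (7, 4), (7, 7)]
Unfold 4 (reflect across v@4): 32 holes -> [(0, 0), (0, 3), (0, 4), (0, 7), (1, 0), (1, 3), (1, 4), (1, 7), (2, 0), (2, 3), (2, 4), (2, 7), (3, 0), (3, 3), (3, 4), (3, 7), (4, 0), (4, 3), (4, 4), (4, 7), (5, 0), (5, 3), (5, 4), (5, 7), (6, 0), (6, 3), (6, 4), (6, 7), (7, 0), (7, 3), (7, 4), (7, 7)]
Holes: [(0, 0), (0, 3), (0, 4), (0, 7), (1, 0), (1, 3), (1, 4), (1, 7), (2, 0), (2, 3), (2, 4), (2, 7), (3, 0), (3, 3), (3, 4), (3, 7), (4, 0), (4, 3), (4, 4), (4, 7), (5, 0), (5, 3), (5, 4), (5, 7), (6, 0), (6, 3), (6, 4), (6, 7), (7, 0), (7, 3), (7, 4), (7, 7)]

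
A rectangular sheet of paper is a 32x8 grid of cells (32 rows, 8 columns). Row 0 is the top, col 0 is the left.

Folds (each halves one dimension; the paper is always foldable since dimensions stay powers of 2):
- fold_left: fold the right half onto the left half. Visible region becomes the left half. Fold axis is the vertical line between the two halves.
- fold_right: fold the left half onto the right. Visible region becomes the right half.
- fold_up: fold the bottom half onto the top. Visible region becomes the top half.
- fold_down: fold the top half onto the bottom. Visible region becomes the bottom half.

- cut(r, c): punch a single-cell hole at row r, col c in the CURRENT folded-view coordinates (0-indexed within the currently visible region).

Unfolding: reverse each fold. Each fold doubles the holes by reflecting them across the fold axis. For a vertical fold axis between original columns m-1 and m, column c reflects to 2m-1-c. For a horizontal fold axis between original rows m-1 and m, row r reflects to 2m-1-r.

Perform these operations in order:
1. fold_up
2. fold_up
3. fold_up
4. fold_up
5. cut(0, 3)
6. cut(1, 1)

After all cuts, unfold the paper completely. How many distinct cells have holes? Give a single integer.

Op 1 fold_up: fold axis h@16; visible region now rows[0,16) x cols[0,8) = 16x8
Op 2 fold_up: fold axis h@8; visible region now rows[0,8) x cols[0,8) = 8x8
Op 3 fold_up: fold axis h@4; visible region now rows[0,4) x cols[0,8) = 4x8
Op 4 fold_up: fold axis h@2; visible region now rows[0,2) x cols[0,8) = 2x8
Op 5 cut(0, 3): punch at orig (0,3); cuts so far [(0, 3)]; region rows[0,2) x cols[0,8) = 2x8
Op 6 cut(1, 1): punch at orig (1,1); cuts so far [(0, 3), (1, 1)]; region rows[0,2) x cols[0,8) = 2x8
Unfold 1 (reflect across h@2): 4 holes -> [(0, 3), (1, 1), (2, 1), (3, 3)]
Unfold 2 (reflect across h@4): 8 holes -> [(0, 3), (1, 1), (2, 1), (3, 3), (4, 3), (5, 1), (6, 1), (7, 3)]
Unfold 3 (reflect across h@8): 16 holes -> [(0, 3), (1, 1), (2, 1), (3, 3), (4, 3), (5, 1), (6, 1), (7, 3), (8, 3), (9, 1), (10, 1), (11, 3), (12, 3), (13, 1), (14, 1), (15, 3)]
Unfold 4 (reflect across h@16): 32 holes -> [(0, 3), (1, 1), (2, 1), (3, 3), (4, 3), (5, 1), (6, 1), (7, 3), (8, 3), (9, 1), (10, 1), (11, 3), (12, 3), (13, 1), (14, 1), (15, 3), (16, 3), (17, 1), (18, 1), (19, 3), (20, 3), (21, 1), (22, 1), (23, 3), (24, 3), (25, 1), (26, 1), (27, 3), (28, 3), (29, 1), (30, 1), (31, 3)]

Answer: 32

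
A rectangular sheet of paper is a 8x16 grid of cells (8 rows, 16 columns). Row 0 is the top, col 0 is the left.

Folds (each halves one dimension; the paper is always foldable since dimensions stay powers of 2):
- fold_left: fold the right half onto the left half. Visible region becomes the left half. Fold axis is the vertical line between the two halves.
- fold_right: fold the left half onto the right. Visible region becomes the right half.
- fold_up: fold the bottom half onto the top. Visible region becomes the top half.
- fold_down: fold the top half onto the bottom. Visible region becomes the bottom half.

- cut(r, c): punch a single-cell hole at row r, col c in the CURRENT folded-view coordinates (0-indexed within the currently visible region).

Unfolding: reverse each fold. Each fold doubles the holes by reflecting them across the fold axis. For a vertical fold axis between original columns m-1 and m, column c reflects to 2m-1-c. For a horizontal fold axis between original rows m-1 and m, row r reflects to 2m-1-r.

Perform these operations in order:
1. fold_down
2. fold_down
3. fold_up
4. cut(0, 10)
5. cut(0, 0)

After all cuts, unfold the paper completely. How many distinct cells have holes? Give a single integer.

Answer: 16

Derivation:
Op 1 fold_down: fold axis h@4; visible region now rows[4,8) x cols[0,16) = 4x16
Op 2 fold_down: fold axis h@6; visible region now rows[6,8) x cols[0,16) = 2x16
Op 3 fold_up: fold axis h@7; visible region now rows[6,7) x cols[0,16) = 1x16
Op 4 cut(0, 10): punch at orig (6,10); cuts so far [(6, 10)]; region rows[6,7) x cols[0,16) = 1x16
Op 5 cut(0, 0): punch at orig (6,0); cuts so far [(6, 0), (6, 10)]; region rows[6,7) x cols[0,16) = 1x16
Unfold 1 (reflect across h@7): 4 holes -> [(6, 0), (6, 10), (7, 0), (7, 10)]
Unfold 2 (reflect across h@6): 8 holes -> [(4, 0), (4, 10), (5, 0), (5, 10), (6, 0), (6, 10), (7, 0), (7, 10)]
Unfold 3 (reflect across h@4): 16 holes -> [(0, 0), (0, 10), (1, 0), (1, 10), (2, 0), (2, 10), (3, 0), (3, 10), (4, 0), (4, 10), (5, 0), (5, 10), (6, 0), (6, 10), (7, 0), (7, 10)]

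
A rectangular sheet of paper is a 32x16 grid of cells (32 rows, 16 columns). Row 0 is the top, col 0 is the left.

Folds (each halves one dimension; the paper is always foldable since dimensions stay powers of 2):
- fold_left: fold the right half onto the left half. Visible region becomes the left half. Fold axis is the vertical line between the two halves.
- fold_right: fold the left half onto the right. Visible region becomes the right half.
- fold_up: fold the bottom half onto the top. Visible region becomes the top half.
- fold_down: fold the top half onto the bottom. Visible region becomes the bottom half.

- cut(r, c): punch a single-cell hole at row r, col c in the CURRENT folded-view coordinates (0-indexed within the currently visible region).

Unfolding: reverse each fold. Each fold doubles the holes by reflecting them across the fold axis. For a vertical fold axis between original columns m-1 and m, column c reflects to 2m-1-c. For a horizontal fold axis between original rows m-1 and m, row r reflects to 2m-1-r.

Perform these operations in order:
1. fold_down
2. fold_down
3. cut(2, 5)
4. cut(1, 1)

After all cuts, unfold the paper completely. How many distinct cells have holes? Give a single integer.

Op 1 fold_down: fold axis h@16; visible region now rows[16,32) x cols[0,16) = 16x16
Op 2 fold_down: fold axis h@24; visible region now rows[24,32) x cols[0,16) = 8x16
Op 3 cut(2, 5): punch at orig (26,5); cuts so far [(26, 5)]; region rows[24,32) x cols[0,16) = 8x16
Op 4 cut(1, 1): punch at orig (25,1); cuts so far [(25, 1), (26, 5)]; region rows[24,32) x cols[0,16) = 8x16
Unfold 1 (reflect across h@24): 4 holes -> [(21, 5), (22, 1), (25, 1), (26, 5)]
Unfold 2 (reflect across h@16): 8 holes -> [(5, 5), (6, 1), (9, 1), (10, 5), (21, 5), (22, 1), (25, 1), (26, 5)]

Answer: 8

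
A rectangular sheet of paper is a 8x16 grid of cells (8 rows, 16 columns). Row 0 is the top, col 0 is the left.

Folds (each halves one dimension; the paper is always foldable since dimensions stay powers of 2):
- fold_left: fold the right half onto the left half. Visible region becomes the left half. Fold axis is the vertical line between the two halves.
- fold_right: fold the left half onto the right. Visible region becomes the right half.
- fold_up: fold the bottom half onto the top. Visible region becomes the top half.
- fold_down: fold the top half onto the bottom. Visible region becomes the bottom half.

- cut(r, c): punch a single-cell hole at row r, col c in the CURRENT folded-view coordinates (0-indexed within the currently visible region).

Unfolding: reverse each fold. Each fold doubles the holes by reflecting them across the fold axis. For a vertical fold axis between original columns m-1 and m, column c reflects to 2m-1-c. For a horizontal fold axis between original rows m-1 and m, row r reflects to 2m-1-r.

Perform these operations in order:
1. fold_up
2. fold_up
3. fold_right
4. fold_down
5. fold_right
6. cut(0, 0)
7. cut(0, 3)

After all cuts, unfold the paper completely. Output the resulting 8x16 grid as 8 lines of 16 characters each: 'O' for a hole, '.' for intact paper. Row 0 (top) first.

Answer: O..OO..OO..OO..O
O..OO..OO..OO..O
O..OO..OO..OO..O
O..OO..OO..OO..O
O..OO..OO..OO..O
O..OO..OO..OO..O
O..OO..OO..OO..O
O..OO..OO..OO..O

Derivation:
Op 1 fold_up: fold axis h@4; visible region now rows[0,4) x cols[0,16) = 4x16
Op 2 fold_up: fold axis h@2; visible region now rows[0,2) x cols[0,16) = 2x16
Op 3 fold_right: fold axis v@8; visible region now rows[0,2) x cols[8,16) = 2x8
Op 4 fold_down: fold axis h@1; visible region now rows[1,2) x cols[8,16) = 1x8
Op 5 fold_right: fold axis v@12; visible region now rows[1,2) x cols[12,16) = 1x4
Op 6 cut(0, 0): punch at orig (1,12); cuts so far [(1, 12)]; region rows[1,2) x cols[12,16) = 1x4
Op 7 cut(0, 3): punch at orig (1,15); cuts so far [(1, 12), (1, 15)]; region rows[1,2) x cols[12,16) = 1x4
Unfold 1 (reflect across v@12): 4 holes -> [(1, 8), (1, 11), (1, 12), (1, 15)]
Unfold 2 (reflect across h@1): 8 holes -> [(0, 8), (0, 11), (0, 12), (0, 15), (1, 8), (1, 11), (1, 12), (1, 15)]
Unfold 3 (reflect across v@8): 16 holes -> [(0, 0), (0, 3), (0, 4), (0, 7), (0, 8), (0, 11), (0, 12), (0, 15), (1, 0), (1, 3), (1, 4), (1, 7), (1, 8), (1, 11), (1, 12), (1, 15)]
Unfold 4 (reflect across h@2): 32 holes -> [(0, 0), (0, 3), (0, 4), (0, 7), (0, 8), (0, 11), (0, 12), (0, 15), (1, 0), (1, 3), (1, 4), (1, 7), (1, 8), (1, 11), (1, 12), (1, 15), (2, 0), (2, 3), (2, 4), (2, 7), (2, 8), (2, 11), (2, 12), (2, 15), (3, 0), (3, 3), (3, 4), (3, 7), (3, 8), (3, 11), (3, 12), (3, 15)]
Unfold 5 (reflect across h@4): 64 holes -> [(0, 0), (0, 3), (0, 4), (0, 7), (0, 8), (0, 11), (0, 12), (0, 15), (1, 0), (1, 3), (1, 4), (1, 7), (1, 8), (1, 11), (1, 12), (1, 15), (2, 0), (2, 3), (2, 4), (2, 7), (2, 8), (2, 11), (2, 12), (2, 15), (3, 0), (3, 3), (3, 4), (3, 7), (3, 8), (3, 11), (3, 12), (3, 15), (4, 0), (4, 3), (4, 4), (4, 7), (4, 8), (4, 11), (4, 12), (4, 15), (5, 0), (5, 3), (5, 4), (5, 7), (5, 8), (5, 11), (5, 12), (5, 15), (6, 0), (6, 3), (6, 4), (6, 7), (6, 8), (6, 11), (6, 12), (6, 15), (7, 0), (7, 3), (7, 4), (7, 7), (7, 8), (7, 11), (7, 12), (7, 15)]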